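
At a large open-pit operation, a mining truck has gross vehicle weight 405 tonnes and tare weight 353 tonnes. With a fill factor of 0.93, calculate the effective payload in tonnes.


Maximum payload = gross - tare
= 405 - 353 = 52 tonnes
Effective payload = max payload * fill factor
= 52 * 0.93
= 48.36 tonnes

48.36 tonnes


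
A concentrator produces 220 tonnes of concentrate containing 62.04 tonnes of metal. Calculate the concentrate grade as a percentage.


Grade = (metal in concentrate / concentrate mass) * 100
= (62.04 / 220) * 100
= 0.282 * 100
= 28.2%

28.2%


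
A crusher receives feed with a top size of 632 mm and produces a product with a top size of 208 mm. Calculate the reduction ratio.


Reduction ratio = feed size / product size
= 632 / 208
= 3.0385

3.0385


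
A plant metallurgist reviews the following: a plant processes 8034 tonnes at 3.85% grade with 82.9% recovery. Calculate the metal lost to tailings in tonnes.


52.8918 tonnes

Total metal in feed:
= 8034 * 3.85 / 100 = 309.309 tonnes
Metal recovered:
= 309.309 * 82.9 / 100 = 256.417161 tonnes
Metal lost to tailings:
= 309.309 - 256.417161
= 52.8918 tonnes


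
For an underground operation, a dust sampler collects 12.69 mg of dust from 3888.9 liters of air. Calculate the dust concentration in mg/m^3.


3.2631 mg/m^3

Convert liters to m^3: 1 m^3 = 1000 L
Concentration = mass / volume * 1000
= 12.69 / 3888.9 * 1000
= 0.003263133534 * 1000
= 3.2631 mg/m^3


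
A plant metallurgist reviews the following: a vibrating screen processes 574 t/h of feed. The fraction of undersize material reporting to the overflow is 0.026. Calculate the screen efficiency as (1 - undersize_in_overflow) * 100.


Screen efficiency = (1 - fraction of undersize in overflow) * 100
= (1 - 0.026) * 100
= 0.974 * 100
= 97.4%

97.4%


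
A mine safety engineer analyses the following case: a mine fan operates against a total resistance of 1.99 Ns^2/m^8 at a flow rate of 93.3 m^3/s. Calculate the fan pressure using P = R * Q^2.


17322.7311 Pa

Compute Q^2:
Q^2 = 93.3^2 = 8704.89
Compute pressure:
P = R * Q^2 = 1.99 * 8704.89
= 17322.7311 Pa


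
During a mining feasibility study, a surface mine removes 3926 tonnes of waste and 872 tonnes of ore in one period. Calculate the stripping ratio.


4.5023

Stripping ratio = waste tonnage / ore tonnage
= 3926 / 872
= 4.5023


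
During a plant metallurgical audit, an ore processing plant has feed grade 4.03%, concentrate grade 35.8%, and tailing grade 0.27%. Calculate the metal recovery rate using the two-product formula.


Using the two-product formula:
R = 100 * c * (f - t) / (f * (c - t))
Numerator = 100 * 35.8 * (4.03 - 0.27)
= 100 * 35.8 * 3.76
= 13460.8
Denominator = 4.03 * (35.8 - 0.27)
= 4.03 * 35.53
= 143.1859
R = 13460.8 / 143.1859
= 94.0093%

94.0093%


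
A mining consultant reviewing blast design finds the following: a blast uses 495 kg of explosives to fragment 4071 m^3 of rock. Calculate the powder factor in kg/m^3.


0.1216 kg/m^3

Powder factor = explosive mass / rock volume
= 495 / 4071
= 0.1216 kg/m^3


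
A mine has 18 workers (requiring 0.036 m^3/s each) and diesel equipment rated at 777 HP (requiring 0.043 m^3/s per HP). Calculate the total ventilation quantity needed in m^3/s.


Airflow for workers:
Q_people = 18 * 0.036 = 0.648 m^3/s
Airflow for diesel equipment:
Q_diesel = 777 * 0.043 = 33.411 m^3/s
Total ventilation:
Q_total = 0.648 + 33.411
= 34.059 m^3/s

34.059 m^3/s


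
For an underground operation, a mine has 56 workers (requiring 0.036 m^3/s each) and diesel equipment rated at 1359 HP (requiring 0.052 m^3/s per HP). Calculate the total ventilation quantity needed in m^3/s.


Airflow for workers:
Q_people = 56 * 0.036 = 2.016 m^3/s
Airflow for diesel equipment:
Q_diesel = 1359 * 0.052 = 70.668 m^3/s
Total ventilation:
Q_total = 2.016 + 70.668
= 72.684 m^3/s

72.684 m^3/s


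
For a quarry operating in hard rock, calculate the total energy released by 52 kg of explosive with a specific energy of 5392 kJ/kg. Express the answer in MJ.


Energy = mass * specific_energy / 1000
= 52 * 5392 / 1000
= 280384 / 1000
= 280.384 MJ

280.384 MJ


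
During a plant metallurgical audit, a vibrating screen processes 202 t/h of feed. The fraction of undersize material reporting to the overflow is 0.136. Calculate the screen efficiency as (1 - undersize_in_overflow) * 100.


86.4%

Screen efficiency = (1 - fraction of undersize in overflow) * 100
= (1 - 0.136) * 100
= 0.864 * 100
= 86.4%


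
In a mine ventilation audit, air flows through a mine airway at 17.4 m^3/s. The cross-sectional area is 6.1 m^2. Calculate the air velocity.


Velocity = flow rate / cross-sectional area
= 17.4 / 6.1
= 2.8525 m/s

2.8525 m/s


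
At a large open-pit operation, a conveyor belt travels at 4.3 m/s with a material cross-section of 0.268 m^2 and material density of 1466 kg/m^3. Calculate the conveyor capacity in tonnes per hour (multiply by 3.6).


Volumetric flow = speed * area
= 4.3 * 0.268 = 1.1524 m^3/s
Mass flow = volumetric * density
= 1.1524 * 1466 = 1689.4184 kg/s
Convert to t/h: multiply by 3.6
Capacity = 1689.4184 * 3.6
= 6081.9062 t/h

6081.9062 t/h


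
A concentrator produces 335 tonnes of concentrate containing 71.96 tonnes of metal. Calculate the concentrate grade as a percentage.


21.4806%

Grade = (metal in concentrate / concentrate mass) * 100
= (71.96 / 335) * 100
= 0.2148059701 * 100
= 21.4806%


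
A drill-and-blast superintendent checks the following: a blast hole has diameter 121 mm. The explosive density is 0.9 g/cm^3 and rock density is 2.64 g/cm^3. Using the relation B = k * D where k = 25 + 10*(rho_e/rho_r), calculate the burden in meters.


3.4375 m

First, compute k:
rho_e / rho_r = 0.9 / 2.64 = 0.3409090909
k = 25 + 10 * 0.3409090909 = 28.40909091
Then, compute burden:
B = k * D / 1000 = 28.40909091 * 121 / 1000
= 3437.5 / 1000
= 3.4375 m


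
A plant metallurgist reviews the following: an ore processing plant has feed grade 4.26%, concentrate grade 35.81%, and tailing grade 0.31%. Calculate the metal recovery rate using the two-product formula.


Using the two-product formula:
R = 100 * c * (f - t) / (f * (c - t))
Numerator = 100 * 35.81 * (4.26 - 0.31)
= 100 * 35.81 * 3.95
= 14144.95
Denominator = 4.26 * (35.81 - 0.31)
= 4.26 * 35.5
= 151.23
R = 14144.95 / 151.23
= 93.5327%

93.5327%


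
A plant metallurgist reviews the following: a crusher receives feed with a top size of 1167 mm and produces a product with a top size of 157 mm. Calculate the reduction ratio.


7.4331

Reduction ratio = feed size / product size
= 1167 / 157
= 7.4331


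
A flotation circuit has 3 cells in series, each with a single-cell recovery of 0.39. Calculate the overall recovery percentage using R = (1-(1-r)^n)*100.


Complement of single-cell recovery:
1 - r = 1 - 0.39 = 0.61
Raise to power n:
(1 - r)^3 = 0.61^3 = 0.226981
Overall recovery:
R = (1 - 0.226981) * 100
= 77.3019%

77.3019%


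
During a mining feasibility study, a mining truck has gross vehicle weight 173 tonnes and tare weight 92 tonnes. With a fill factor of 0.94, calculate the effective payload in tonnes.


76.14 tonnes

Maximum payload = gross - tare
= 173 - 92 = 81 tonnes
Effective payload = max payload * fill factor
= 81 * 0.94
= 76.14 tonnes


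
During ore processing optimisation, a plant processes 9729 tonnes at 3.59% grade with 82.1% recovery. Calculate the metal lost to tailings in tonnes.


62.5195 tonnes

Total metal in feed:
= 9729 * 3.59 / 100 = 349.2711 tonnes
Metal recovered:
= 349.2711 * 82.1 / 100 = 286.7515731 tonnes
Metal lost to tailings:
= 349.2711 - 286.7515731
= 62.5195 tonnes


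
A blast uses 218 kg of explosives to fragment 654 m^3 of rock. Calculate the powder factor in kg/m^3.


0.3333 kg/m^3

Powder factor = explosive mass / rock volume
= 218 / 654
= 0.3333 kg/m^3


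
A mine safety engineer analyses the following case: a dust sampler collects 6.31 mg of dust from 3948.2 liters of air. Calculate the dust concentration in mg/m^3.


1.5982 mg/m^3

Convert liters to m^3: 1 m^3 = 1000 L
Concentration = mass / volume * 1000
= 6.31 / 3948.2 * 1000
= 0.001598196647 * 1000
= 1.5982 mg/m^3


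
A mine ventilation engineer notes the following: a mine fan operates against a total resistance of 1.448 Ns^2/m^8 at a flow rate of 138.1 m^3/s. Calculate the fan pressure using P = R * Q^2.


Compute Q^2:
Q^2 = 138.1^2 = 19071.61
Compute pressure:
P = R * Q^2 = 1.448 * 19071.61
= 27615.6913 Pa

27615.6913 Pa


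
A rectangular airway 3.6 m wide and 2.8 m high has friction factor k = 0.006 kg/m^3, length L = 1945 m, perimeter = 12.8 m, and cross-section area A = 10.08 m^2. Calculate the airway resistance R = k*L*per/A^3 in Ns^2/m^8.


0.1458 Ns^2/m^8

Compute the numerator:
k * L * per = 0.006 * 1945 * 12.8
= 149.376
Compute the denominator:
A^3 = 10.08^3 = 1024.192512
Resistance:
R = 149.376 / 1024.192512
= 0.1458 Ns^2/m^8


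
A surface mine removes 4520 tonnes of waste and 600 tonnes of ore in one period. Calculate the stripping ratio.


Stripping ratio = waste tonnage / ore tonnage
= 4520 / 600
= 7.5333

7.5333


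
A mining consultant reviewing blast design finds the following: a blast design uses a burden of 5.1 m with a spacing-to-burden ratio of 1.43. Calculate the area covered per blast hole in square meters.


First, find the spacing:
Spacing = burden * ratio = 5.1 * 1.43
= 7.293 m
Then, calculate the area:
Area = burden * spacing = 5.1 * 7.293
= 37.1943 m^2

37.1943 m^2


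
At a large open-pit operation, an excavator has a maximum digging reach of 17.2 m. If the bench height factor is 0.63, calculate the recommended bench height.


Bench height = reach * factor
= 17.2 * 0.63
= 10.836 m

10.836 m


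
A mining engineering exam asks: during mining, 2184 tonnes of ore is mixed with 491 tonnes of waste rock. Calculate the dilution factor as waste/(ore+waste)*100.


18.3551%

Total material = ore + waste
= 2184 + 491 = 2675 tonnes
Dilution = waste / total * 100
= 491 / 2675 * 100
= 0.1835514019 * 100
= 18.3551%


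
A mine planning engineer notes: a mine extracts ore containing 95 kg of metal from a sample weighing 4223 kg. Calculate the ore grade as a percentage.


Ore grade = (metal mass / ore mass) * 100
= (95 / 4223) * 100
= 0.02249585603 * 100
= 2.2496%

2.2496%


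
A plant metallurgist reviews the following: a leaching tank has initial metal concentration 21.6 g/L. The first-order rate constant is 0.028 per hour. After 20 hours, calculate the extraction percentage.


Compute the exponent:
-k * t = -0.028 * 20 = -0.56
Remaining concentration:
C = 21.6 * exp(-0.56)
= 21.6 * 0.5712090638
= 12.33811578 g/L
Extracted = 21.6 - 12.33811578 = 9.261884221 g/L
Extraction % = 9.261884221 / 21.6 * 100
= 42.8791%

42.8791%


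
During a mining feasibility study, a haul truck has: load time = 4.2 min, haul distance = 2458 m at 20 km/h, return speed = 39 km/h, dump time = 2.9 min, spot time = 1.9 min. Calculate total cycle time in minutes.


20.1555 min

Convert haul speed to m/min: 20 * 1000/60 = 333.3333333 m/min
Haul time = 2458 / 333.3333333 = 7.374 min
Convert return speed to m/min: 39 * 1000/60 = 650 m/min
Return time = 2458 / 650 = 3.781538462 min
Total cycle time:
= 4.2 + 7.374 + 2.9 + 3.781538462 + 1.9
= 20.1555 min


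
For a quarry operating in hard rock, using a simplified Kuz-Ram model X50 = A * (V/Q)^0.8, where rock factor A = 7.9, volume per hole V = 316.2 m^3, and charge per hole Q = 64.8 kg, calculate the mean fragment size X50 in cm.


28.0761 cm

Compute V/Q:
V/Q = 316.2 / 64.8 = 4.87962963
Raise to the power 0.8:
(V/Q)^0.8 = 4.87962963^0.8 = 3.55393506
Multiply by A:
X50 = 7.9 * 3.55393506
= 28.0761 cm


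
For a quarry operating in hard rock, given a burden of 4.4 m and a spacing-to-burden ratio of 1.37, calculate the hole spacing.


Spacing = burden * ratio
= 4.4 * 1.37
= 6.028 m

6.028 m


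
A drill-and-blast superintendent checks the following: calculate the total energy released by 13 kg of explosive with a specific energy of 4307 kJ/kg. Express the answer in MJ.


55.991 MJ

Energy = mass * specific_energy / 1000
= 13 * 4307 / 1000
= 55991 / 1000
= 55.991 MJ


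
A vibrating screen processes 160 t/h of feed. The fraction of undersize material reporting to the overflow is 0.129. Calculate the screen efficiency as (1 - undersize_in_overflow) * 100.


Screen efficiency = (1 - fraction of undersize in overflow) * 100
= (1 - 0.129) * 100
= 0.871 * 100
= 87.1%

87.1%


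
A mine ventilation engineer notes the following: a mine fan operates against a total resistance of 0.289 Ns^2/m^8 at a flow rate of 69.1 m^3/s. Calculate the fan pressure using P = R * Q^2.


1379.9201 Pa

Compute Q^2:
Q^2 = 69.1^2 = 4774.81
Compute pressure:
P = R * Q^2 = 0.289 * 4774.81
= 1379.9201 Pa


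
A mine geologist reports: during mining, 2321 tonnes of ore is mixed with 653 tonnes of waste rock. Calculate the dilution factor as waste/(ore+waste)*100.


21.957%

Total material = ore + waste
= 2321 + 653 = 2974 tonnes
Dilution = waste / total * 100
= 653 / 2974 * 100
= 0.2195696032 * 100
= 21.957%


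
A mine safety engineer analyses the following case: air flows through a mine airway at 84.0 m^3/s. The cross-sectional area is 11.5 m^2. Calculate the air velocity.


7.3043 m/s

Velocity = flow rate / cross-sectional area
= 84.0 / 11.5
= 7.3043 m/s


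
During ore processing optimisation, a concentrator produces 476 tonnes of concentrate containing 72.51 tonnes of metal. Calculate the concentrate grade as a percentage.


15.2332%

Grade = (metal in concentrate / concentrate mass) * 100
= (72.51 / 476) * 100
= 0.1523319328 * 100
= 15.2332%


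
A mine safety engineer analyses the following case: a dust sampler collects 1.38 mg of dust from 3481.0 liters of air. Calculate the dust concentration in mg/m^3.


Convert liters to m^3: 1 m^3 = 1000 L
Concentration = mass / volume * 1000
= 1.38 / 3481.0 * 1000
= 0.0003964378052 * 1000
= 0.3964 mg/m^3

0.3964 mg/m^3


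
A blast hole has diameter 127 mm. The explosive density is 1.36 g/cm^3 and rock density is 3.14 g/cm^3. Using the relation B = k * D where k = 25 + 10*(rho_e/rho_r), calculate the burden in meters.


First, compute k:
rho_e / rho_r = 1.36 / 3.14 = 0.4331210191
k = 25 + 10 * 0.4331210191 = 29.33121019
Then, compute burden:
B = k * D / 1000 = 29.33121019 * 127 / 1000
= 3725.063694 / 1000
= 3.7251 m

3.7251 m


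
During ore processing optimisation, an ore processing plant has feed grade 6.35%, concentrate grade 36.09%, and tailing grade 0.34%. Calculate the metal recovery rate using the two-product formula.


95.5458%

Using the two-product formula:
R = 100 * c * (f - t) / (f * (c - t))
Numerator = 100 * 36.09 * (6.35 - 0.34)
= 100 * 36.09 * 6.01
= 21690.09
Denominator = 6.35 * (36.09 - 0.34)
= 6.35 * 35.75
= 227.0125
R = 21690.09 / 227.0125
= 95.5458%


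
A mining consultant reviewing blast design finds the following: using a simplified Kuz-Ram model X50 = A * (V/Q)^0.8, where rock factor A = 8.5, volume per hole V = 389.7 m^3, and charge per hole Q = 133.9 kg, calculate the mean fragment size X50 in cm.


19.9792 cm

Compute V/Q:
V/Q = 389.7 / 133.9 = 2.910380881
Raise to the power 0.8:
(V/Q)^0.8 = 2.910380881^0.8 = 2.350497876
Multiply by A:
X50 = 8.5 * 2.350497876
= 19.9792 cm


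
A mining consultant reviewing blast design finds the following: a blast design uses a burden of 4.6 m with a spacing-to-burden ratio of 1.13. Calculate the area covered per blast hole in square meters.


23.9108 m^2

First, find the spacing:
Spacing = burden * ratio = 4.6 * 1.13
= 5.198 m
Then, calculate the area:
Area = burden * spacing = 4.6 * 5.198
= 23.9108 m^2


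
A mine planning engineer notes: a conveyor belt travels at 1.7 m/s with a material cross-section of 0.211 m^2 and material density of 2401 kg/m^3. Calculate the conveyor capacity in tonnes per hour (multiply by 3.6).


3100.4593 t/h

Volumetric flow = speed * area
= 1.7 * 0.211 = 0.3587 m^3/s
Mass flow = volumetric * density
= 0.3587 * 2401 = 861.2387 kg/s
Convert to t/h: multiply by 3.6
Capacity = 861.2387 * 3.6
= 3100.4593 t/h


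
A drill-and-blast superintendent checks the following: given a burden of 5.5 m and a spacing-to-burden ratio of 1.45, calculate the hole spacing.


Spacing = burden * ratio
= 5.5 * 1.45
= 7.975 m

7.975 m


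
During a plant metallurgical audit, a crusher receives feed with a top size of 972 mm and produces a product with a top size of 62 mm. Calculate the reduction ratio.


15.6774

Reduction ratio = feed size / product size
= 972 / 62
= 15.6774


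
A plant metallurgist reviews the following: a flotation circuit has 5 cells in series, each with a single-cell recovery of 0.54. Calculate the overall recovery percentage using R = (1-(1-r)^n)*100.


97.9404%

Complement of single-cell recovery:
1 - r = 1 - 0.54 = 0.46
Raise to power n:
(1 - r)^5 = 0.46^5 = 0.0205962976
Overall recovery:
R = (1 - 0.0205962976) * 100
= 97.9404%


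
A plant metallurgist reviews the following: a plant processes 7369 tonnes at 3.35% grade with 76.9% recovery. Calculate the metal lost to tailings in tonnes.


Total metal in feed:
= 7369 * 3.35 / 100 = 246.8615 tonnes
Metal recovered:
= 246.8615 * 76.9 / 100 = 189.8364935 tonnes
Metal lost to tailings:
= 246.8615 - 189.8364935
= 57.025 tonnes

57.025 tonnes


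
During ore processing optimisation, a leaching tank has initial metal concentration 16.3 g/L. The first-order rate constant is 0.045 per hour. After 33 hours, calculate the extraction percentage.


77.3498%

Compute the exponent:
-k * t = -0.045 * 33 = -1.485
Remaining concentration:
C = 16.3 * exp(-1.485)
= 16.3 * 0.2265023407
= 3.691988153 g/L
Extracted = 16.3 - 3.691988153 = 12.60801185 g/L
Extraction % = 12.60801185 / 16.3 * 100
= 77.3498%


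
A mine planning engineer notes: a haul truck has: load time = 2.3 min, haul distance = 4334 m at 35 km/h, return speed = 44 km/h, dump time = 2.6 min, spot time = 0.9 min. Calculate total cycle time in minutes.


Convert haul speed to m/min: 35 * 1000/60 = 583.3333333 m/min
Haul time = 4334 / 583.3333333 = 7.429714286 min
Convert return speed to m/min: 44 * 1000/60 = 733.3333333 m/min
Return time = 4334 / 733.3333333 = 5.91 min
Total cycle time:
= 2.3 + 7.429714286 + 2.6 + 5.91 + 0.9
= 19.1397 min

19.1397 min


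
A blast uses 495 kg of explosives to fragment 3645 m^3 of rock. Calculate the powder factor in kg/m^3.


Powder factor = explosive mass / rock volume
= 495 / 3645
= 0.1358 kg/m^3

0.1358 kg/m^3


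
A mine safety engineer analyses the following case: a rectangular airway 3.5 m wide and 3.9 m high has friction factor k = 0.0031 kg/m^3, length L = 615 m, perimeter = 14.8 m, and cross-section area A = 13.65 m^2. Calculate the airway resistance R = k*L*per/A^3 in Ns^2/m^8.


Compute the numerator:
k * L * per = 0.0031 * 615 * 14.8
= 28.2162
Compute the denominator:
A^3 = 13.65^3 = 2543.302125
Resistance:
R = 28.2162 / 2543.302125
= 0.0111 Ns^2/m^8

0.0111 Ns^2/m^8


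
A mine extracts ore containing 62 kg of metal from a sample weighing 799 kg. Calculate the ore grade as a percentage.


Ore grade = (metal mass / ore mass) * 100
= (62 / 799) * 100
= 0.07759699625 * 100
= 7.7597%

7.7597%


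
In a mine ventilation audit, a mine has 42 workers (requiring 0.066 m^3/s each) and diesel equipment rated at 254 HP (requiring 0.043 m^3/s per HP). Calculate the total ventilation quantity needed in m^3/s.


13.694 m^3/s

Airflow for workers:
Q_people = 42 * 0.066 = 2.772 m^3/s
Airflow for diesel equipment:
Q_diesel = 254 * 0.043 = 10.922 m^3/s
Total ventilation:
Q_total = 2.772 + 10.922
= 13.694 m^3/s


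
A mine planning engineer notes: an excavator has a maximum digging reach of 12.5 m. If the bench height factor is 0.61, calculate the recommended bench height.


7.625 m

Bench height = reach * factor
= 12.5 * 0.61
= 7.625 m


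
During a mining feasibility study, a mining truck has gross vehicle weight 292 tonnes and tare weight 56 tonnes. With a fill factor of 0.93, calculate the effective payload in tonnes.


Maximum payload = gross - tare
= 292 - 56 = 236 tonnes
Effective payload = max payload * fill factor
= 236 * 0.93
= 219.48 tonnes

219.48 tonnes


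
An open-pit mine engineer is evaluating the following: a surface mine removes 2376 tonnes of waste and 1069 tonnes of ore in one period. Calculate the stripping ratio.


2.2226

Stripping ratio = waste tonnage / ore tonnage
= 2376 / 1069
= 2.2226


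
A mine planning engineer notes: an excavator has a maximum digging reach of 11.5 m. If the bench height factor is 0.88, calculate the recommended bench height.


10.12 m

Bench height = reach * factor
= 11.5 * 0.88
= 10.12 m


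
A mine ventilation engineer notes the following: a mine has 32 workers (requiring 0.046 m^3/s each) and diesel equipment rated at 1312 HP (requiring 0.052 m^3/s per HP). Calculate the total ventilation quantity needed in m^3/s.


Airflow for workers:
Q_people = 32 * 0.046 = 1.472 m^3/s
Airflow for diesel equipment:
Q_diesel = 1312 * 0.052 = 68.224 m^3/s
Total ventilation:
Q_total = 1.472 + 68.224
= 69.696 m^3/s

69.696 m^3/s


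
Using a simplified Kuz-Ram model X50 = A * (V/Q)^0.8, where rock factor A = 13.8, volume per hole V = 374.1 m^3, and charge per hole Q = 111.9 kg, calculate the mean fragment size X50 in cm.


Compute V/Q:
V/Q = 374.1 / 111.9 = 3.343163539
Raise to the power 0.8:
(V/Q)^0.8 = 3.343163539^0.8 = 2.626189722
Multiply by A:
X50 = 13.8 * 2.626189722
= 36.2414 cm

36.2414 cm


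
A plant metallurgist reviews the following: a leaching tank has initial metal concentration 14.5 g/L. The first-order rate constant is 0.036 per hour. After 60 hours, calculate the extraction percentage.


88.4675%

Compute the exponent:
-k * t = -0.036 * 60 = -2.16
Remaining concentration:
C = 14.5 * exp(-2.16)
= 14.5 * 0.115325121
= 1.672214255 g/L
Extracted = 14.5 - 1.672214255 = 12.82778574 g/L
Extraction % = 12.82778574 / 14.5 * 100
= 88.4675%


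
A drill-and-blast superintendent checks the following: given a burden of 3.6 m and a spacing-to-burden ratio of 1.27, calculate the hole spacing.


4.572 m

Spacing = burden * ratio
= 3.6 * 1.27
= 4.572 m


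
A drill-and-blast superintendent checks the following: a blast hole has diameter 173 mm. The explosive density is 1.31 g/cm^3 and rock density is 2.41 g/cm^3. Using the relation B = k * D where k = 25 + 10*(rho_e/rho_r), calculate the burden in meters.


First, compute k:
rho_e / rho_r = 1.31 / 2.41 = 0.5435684647
k = 25 + 10 * 0.5435684647 = 30.43568465
Then, compute burden:
B = k * D / 1000 = 30.43568465 * 173 / 1000
= 5265.373444 / 1000
= 5.2654 m

5.2654 m


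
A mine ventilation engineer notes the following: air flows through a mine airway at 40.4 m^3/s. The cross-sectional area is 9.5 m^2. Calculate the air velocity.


Velocity = flow rate / cross-sectional area
= 40.4 / 9.5
= 4.2526 m/s

4.2526 m/s


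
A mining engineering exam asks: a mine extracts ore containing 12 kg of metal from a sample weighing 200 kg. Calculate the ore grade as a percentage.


6.0%

Ore grade = (metal mass / ore mass) * 100
= (12 / 200) * 100
= 0.06 * 100
= 6.0%


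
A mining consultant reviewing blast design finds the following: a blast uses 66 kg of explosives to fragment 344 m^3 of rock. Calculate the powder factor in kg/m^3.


0.1919 kg/m^3

Powder factor = explosive mass / rock volume
= 66 / 344
= 0.1919 kg/m^3


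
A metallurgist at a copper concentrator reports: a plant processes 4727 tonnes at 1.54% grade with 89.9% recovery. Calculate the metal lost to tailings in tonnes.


Total metal in feed:
= 4727 * 1.54 / 100 = 72.7958 tonnes
Metal recovered:
= 72.7958 * 89.9 / 100 = 65.4434242 tonnes
Metal lost to tailings:
= 72.7958 - 65.4434242
= 7.3524 tonnes

7.3524 tonnes


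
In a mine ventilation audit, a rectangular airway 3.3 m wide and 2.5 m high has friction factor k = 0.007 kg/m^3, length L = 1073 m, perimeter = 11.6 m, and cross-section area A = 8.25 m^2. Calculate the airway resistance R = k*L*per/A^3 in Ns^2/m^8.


0.1552 Ns^2/m^8

Compute the numerator:
k * L * per = 0.007 * 1073 * 11.6
= 87.1276
Compute the denominator:
A^3 = 8.25^3 = 561.515625
Resistance:
R = 87.1276 / 561.515625
= 0.1552 Ns^2/m^8


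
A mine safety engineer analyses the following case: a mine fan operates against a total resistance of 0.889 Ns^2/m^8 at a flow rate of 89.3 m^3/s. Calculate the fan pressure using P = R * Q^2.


7089.3216 Pa

Compute Q^2:
Q^2 = 89.3^2 = 7974.49
Compute pressure:
P = R * Q^2 = 0.889 * 7974.49
= 7089.3216 Pa


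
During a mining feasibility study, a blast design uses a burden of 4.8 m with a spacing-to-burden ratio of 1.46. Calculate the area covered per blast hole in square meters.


33.6384 m^2

First, find the spacing:
Spacing = burden * ratio = 4.8 * 1.46
= 7.008 m
Then, calculate the area:
Area = burden * spacing = 4.8 * 7.008
= 33.6384 m^2


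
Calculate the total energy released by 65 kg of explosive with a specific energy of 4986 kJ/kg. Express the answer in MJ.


Energy = mass * specific_energy / 1000
= 65 * 4986 / 1000
= 324090 / 1000
= 324.09 MJ

324.09 MJ


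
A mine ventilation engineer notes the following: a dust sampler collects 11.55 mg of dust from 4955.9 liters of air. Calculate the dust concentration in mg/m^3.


2.3306 mg/m^3

Convert liters to m^3: 1 m^3 = 1000 L
Concentration = mass / volume * 1000
= 11.55 / 4955.9 * 1000
= 0.0023305555 * 1000
= 2.3306 mg/m^3


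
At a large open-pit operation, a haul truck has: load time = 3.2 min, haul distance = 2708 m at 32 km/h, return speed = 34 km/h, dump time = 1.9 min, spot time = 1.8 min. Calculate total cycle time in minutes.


16.7563 min

Convert haul speed to m/min: 32 * 1000/60 = 533.3333333 m/min
Haul time = 2708 / 533.3333333 = 5.0775 min
Convert return speed to m/min: 34 * 1000/60 = 566.6666667 m/min
Return time = 2708 / 566.6666667 = 4.778823529 min
Total cycle time:
= 3.2 + 5.0775 + 1.9 + 4.778823529 + 1.8
= 16.7563 min


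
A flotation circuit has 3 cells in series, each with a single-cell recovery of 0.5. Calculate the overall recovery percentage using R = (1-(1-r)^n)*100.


87.5%

Complement of single-cell recovery:
1 - r = 1 - 0.5 = 0.5
Raise to power n:
(1 - r)^3 = 0.5^3 = 0.125
Overall recovery:
R = (1 - 0.125) * 100
= 87.5%


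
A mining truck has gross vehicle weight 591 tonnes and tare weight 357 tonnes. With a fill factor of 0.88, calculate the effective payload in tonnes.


205.92 tonnes

Maximum payload = gross - tare
= 591 - 357 = 234 tonnes
Effective payload = max payload * fill factor
= 234 * 0.88
= 205.92 tonnes


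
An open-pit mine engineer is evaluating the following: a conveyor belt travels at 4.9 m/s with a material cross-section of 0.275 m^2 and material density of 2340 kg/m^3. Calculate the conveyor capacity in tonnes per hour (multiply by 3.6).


Volumetric flow = speed * area
= 4.9 * 0.275 = 1.3475 m^3/s
Mass flow = volumetric * density
= 1.3475 * 2340 = 3153.15 kg/s
Convert to t/h: multiply by 3.6
Capacity = 3153.15 * 3.6
= 11351.34 t/h

11351.34 t/h


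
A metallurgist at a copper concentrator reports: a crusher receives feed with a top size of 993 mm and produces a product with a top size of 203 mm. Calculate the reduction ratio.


4.8916

Reduction ratio = feed size / product size
= 993 / 203
= 4.8916


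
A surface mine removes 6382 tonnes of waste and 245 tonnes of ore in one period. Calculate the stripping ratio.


26.049

Stripping ratio = waste tonnage / ore tonnage
= 6382 / 245
= 26.049


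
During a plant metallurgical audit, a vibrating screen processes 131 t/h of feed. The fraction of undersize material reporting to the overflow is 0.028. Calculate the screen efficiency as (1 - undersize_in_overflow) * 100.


Screen efficiency = (1 - fraction of undersize in overflow) * 100
= (1 - 0.028) * 100
= 0.972 * 100
= 97.2%

97.2%


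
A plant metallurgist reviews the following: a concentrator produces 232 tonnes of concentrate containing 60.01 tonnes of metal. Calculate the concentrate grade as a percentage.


25.8664%

Grade = (metal in concentrate / concentrate mass) * 100
= (60.01 / 232) * 100
= 0.2586637931 * 100
= 25.8664%


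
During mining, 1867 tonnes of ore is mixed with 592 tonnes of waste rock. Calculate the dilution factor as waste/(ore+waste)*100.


Total material = ore + waste
= 1867 + 592 = 2459 tonnes
Dilution = waste / total * 100
= 592 / 2459 * 100
= 0.2407482717 * 100
= 24.0748%

24.0748%


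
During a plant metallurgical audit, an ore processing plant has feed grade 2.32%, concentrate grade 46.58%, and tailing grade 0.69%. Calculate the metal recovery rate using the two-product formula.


71.315%

Using the two-product formula:
R = 100 * c * (f - t) / (f * (c - t))
Numerator = 100 * 46.58 * (2.32 - 0.69)
= 100 * 46.58 * 1.63
= 7592.54
Denominator = 2.32 * (46.58 - 0.69)
= 2.32 * 45.89
= 106.4648
R = 7592.54 / 106.4648
= 71.315%


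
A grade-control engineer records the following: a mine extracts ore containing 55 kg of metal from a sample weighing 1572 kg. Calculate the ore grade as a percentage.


3.4987%

Ore grade = (metal mass / ore mass) * 100
= (55 / 1572) * 100
= 0.03498727735 * 100
= 3.4987%


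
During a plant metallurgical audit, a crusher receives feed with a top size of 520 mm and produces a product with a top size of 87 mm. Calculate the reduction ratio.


Reduction ratio = feed size / product size
= 520 / 87
= 5.977

5.977


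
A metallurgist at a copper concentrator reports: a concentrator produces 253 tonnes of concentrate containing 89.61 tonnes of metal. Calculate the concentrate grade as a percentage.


35.419%

Grade = (metal in concentrate / concentrate mass) * 100
= (89.61 / 253) * 100
= 0.3541897233 * 100
= 35.419%


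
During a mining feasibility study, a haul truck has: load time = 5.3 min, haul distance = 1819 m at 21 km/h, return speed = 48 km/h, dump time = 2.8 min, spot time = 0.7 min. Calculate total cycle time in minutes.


16.2709 min

Convert haul speed to m/min: 21 * 1000/60 = 350 m/min
Haul time = 1819 / 350 = 5.197142857 min
Convert return speed to m/min: 48 * 1000/60 = 800 m/min
Return time = 1819 / 800 = 2.27375 min
Total cycle time:
= 5.3 + 5.197142857 + 2.8 + 2.27375 + 0.7
= 16.2709 min


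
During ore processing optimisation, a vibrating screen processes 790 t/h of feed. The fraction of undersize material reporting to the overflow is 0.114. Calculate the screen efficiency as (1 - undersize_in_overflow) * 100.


88.6%

Screen efficiency = (1 - fraction of undersize in overflow) * 100
= (1 - 0.114) * 100
= 0.886 * 100
= 88.6%


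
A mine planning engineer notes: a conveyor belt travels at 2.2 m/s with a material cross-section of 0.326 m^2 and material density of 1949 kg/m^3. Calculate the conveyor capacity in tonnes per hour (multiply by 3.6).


5032.1621 t/h

Volumetric flow = speed * area
= 2.2 * 0.326 = 0.7172 m^3/s
Mass flow = volumetric * density
= 0.7172 * 1949 = 1397.8228 kg/s
Convert to t/h: multiply by 3.6
Capacity = 1397.8228 * 3.6
= 5032.1621 t/h


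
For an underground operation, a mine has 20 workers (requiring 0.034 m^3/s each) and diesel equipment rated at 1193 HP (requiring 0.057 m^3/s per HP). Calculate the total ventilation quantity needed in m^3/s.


68.681 m^3/s

Airflow for workers:
Q_people = 20 * 0.034 = 0.68 m^3/s
Airflow for diesel equipment:
Q_diesel = 1193 * 0.057 = 68.001 m^3/s
Total ventilation:
Q_total = 0.68 + 68.001
= 68.681 m^3/s


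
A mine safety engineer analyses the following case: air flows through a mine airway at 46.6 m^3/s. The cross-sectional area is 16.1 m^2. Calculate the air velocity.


2.8944 m/s

Velocity = flow rate / cross-sectional area
= 46.6 / 16.1
= 2.8944 m/s


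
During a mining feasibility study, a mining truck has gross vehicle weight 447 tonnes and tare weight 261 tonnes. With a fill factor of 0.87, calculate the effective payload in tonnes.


161.82 tonnes

Maximum payload = gross - tare
= 447 - 261 = 186 tonnes
Effective payload = max payload * fill factor
= 186 * 0.87
= 161.82 tonnes


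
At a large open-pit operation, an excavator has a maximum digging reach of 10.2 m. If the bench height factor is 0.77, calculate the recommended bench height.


7.854 m

Bench height = reach * factor
= 10.2 * 0.77
= 7.854 m


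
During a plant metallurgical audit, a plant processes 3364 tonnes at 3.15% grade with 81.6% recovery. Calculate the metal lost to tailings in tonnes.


19.4977 tonnes

Total metal in feed:
= 3364 * 3.15 / 100 = 105.966 tonnes
Metal recovered:
= 105.966 * 81.6 / 100 = 86.468256 tonnes
Metal lost to tailings:
= 105.966 - 86.468256
= 19.4977 tonnes


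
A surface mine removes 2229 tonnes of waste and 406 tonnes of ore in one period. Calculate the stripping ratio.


Stripping ratio = waste tonnage / ore tonnage
= 2229 / 406
= 5.4901

5.4901


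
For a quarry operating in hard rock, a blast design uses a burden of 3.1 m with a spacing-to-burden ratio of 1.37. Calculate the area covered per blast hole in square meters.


13.1657 m^2

First, find the spacing:
Spacing = burden * ratio = 3.1 * 1.37
= 4.247 m
Then, calculate the area:
Area = burden * spacing = 3.1 * 4.247
= 13.1657 m^2


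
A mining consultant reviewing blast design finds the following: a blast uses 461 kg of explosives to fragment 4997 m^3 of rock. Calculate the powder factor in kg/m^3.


Powder factor = explosive mass / rock volume
= 461 / 4997
= 0.0923 kg/m^3

0.0923 kg/m^3


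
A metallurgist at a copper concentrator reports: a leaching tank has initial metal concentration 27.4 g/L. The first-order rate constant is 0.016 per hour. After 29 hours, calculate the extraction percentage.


37.1236%

Compute the exponent:
-k * t = -0.016 * 29 = -0.464
Remaining concentration:
C = 27.4 * exp(-0.464)
= 27.4 * 0.6287635545
= 17.22812139 g/L
Extracted = 27.4 - 17.22812139 = 10.17187861 g/L
Extraction % = 10.17187861 / 27.4 * 100
= 37.1236%


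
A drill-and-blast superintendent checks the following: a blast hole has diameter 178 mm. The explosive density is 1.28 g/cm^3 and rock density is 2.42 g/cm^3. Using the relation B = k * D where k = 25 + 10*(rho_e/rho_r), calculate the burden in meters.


5.3915 m

First, compute k:
rho_e / rho_r = 1.28 / 2.42 = 0.5289256198
k = 25 + 10 * 0.5289256198 = 30.2892562
Then, compute burden:
B = k * D / 1000 = 30.2892562 * 178 / 1000
= 5391.487603 / 1000
= 5.3915 m


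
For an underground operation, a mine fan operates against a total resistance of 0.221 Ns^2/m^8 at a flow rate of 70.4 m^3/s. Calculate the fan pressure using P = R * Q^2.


Compute Q^2:
Q^2 = 70.4^2 = 4956.16
Compute pressure:
P = R * Q^2 = 0.221 * 4956.16
= 1095.3114 Pa

1095.3114 Pa


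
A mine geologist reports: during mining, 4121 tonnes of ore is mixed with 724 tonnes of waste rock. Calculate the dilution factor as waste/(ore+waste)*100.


Total material = ore + waste
= 4121 + 724 = 4845 tonnes
Dilution = waste / total * 100
= 724 / 4845 * 100
= 0.1494324045 * 100
= 14.9432%

14.9432%


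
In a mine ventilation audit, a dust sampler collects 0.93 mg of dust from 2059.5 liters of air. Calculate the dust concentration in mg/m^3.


Convert liters to m^3: 1 m^3 = 1000 L
Concentration = mass / volume * 1000
= 0.93 / 2059.5 * 1000
= 0.0004515659141 * 1000
= 0.4516 mg/m^3

0.4516 mg/m^3


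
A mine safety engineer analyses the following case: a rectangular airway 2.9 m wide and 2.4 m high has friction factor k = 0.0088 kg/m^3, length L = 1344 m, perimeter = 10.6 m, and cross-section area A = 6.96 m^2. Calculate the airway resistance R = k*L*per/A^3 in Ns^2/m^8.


Compute the numerator:
k * L * per = 0.0088 * 1344 * 10.6
= 125.36832
Compute the denominator:
A^3 = 6.96^3 = 337.153536
Resistance:
R = 125.36832 / 337.153536
= 0.3718 Ns^2/m^8

0.3718 Ns^2/m^8


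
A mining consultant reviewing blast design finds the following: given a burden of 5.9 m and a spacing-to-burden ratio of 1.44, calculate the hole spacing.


8.496 m

Spacing = burden * ratio
= 5.9 * 1.44
= 8.496 m


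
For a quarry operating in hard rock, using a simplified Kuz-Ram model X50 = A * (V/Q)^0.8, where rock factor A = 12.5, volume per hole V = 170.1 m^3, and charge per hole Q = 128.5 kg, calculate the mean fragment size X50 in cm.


Compute V/Q:
V/Q = 170.1 / 128.5 = 1.323735409
Raise to the power 0.8:
(V/Q)^0.8 = 1.323735409^0.8 = 1.25152909
Multiply by A:
X50 = 12.5 * 1.25152909
= 15.6441 cm

15.6441 cm


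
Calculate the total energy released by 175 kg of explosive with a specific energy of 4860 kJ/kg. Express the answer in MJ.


850.5 MJ

Energy = mass * specific_energy / 1000
= 175 * 4860 / 1000
= 850500 / 1000
= 850.5 MJ


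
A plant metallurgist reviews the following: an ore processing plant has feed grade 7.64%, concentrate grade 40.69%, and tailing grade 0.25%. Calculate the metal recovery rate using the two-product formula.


97.3257%

Using the two-product formula:
R = 100 * c * (f - t) / (f * (c - t))
Numerator = 100 * 40.69 * (7.64 - 0.25)
= 100 * 40.69 * 7.39
= 30069.91
Denominator = 7.64 * (40.69 - 0.25)
= 7.64 * 40.44
= 308.9616
R = 30069.91 / 308.9616
= 97.3257%


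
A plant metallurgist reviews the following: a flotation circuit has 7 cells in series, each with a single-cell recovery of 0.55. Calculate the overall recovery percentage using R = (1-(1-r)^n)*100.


99.6263%

Complement of single-cell recovery:
1 - r = 1 - 0.55 = 0.45
Raise to power n:
(1 - r)^7 = 0.45^7 = 0.003736694531
Overall recovery:
R = (1 - 0.003736694531) * 100
= 99.6263%


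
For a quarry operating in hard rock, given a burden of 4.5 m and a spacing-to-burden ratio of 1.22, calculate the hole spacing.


Spacing = burden * ratio
= 4.5 * 1.22
= 5.49 m

5.49 m


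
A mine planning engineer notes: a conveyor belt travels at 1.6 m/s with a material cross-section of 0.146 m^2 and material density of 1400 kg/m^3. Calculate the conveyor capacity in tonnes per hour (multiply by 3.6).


Volumetric flow = speed * area
= 1.6 * 0.146 = 0.2336 m^3/s
Mass flow = volumetric * density
= 0.2336 * 1400 = 327.04 kg/s
Convert to t/h: multiply by 3.6
Capacity = 327.04 * 3.6
= 1177.344 t/h

1177.344 t/h


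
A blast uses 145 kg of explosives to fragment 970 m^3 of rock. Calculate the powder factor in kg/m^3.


Powder factor = explosive mass / rock volume
= 145 / 970
= 0.1495 kg/m^3

0.1495 kg/m^3


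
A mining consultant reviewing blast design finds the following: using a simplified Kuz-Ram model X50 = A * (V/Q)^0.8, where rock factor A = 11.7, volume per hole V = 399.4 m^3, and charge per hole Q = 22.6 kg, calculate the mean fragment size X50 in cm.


116.4195 cm

Compute V/Q:
V/Q = 399.4 / 22.6 = 17.67256637
Raise to the power 0.8:
(V/Q)^0.8 = 17.67256637^0.8 = 9.9503807
Multiply by A:
X50 = 11.7 * 9.9503807
= 116.4195 cm


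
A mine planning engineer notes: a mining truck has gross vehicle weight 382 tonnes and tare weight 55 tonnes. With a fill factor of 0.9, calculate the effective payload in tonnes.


294.3 tonnes

Maximum payload = gross - tare
= 382 - 55 = 327 tonnes
Effective payload = max payload * fill factor
= 327 * 0.9
= 294.3 tonnes


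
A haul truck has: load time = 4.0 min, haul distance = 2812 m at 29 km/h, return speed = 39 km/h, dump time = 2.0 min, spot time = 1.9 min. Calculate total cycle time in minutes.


Convert haul speed to m/min: 29 * 1000/60 = 483.3333333 m/min
Haul time = 2812 / 483.3333333 = 5.817931034 min
Convert return speed to m/min: 39 * 1000/60 = 650 m/min
Return time = 2812 / 650 = 4.326153846 min
Total cycle time:
= 4.0 + 5.817931034 + 2.0 + 4.326153846 + 1.9
= 18.0441 min

18.0441 min


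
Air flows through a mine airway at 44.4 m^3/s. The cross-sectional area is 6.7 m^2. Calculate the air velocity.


6.6269 m/s

Velocity = flow rate / cross-sectional area
= 44.4 / 6.7
= 6.6269 m/s
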